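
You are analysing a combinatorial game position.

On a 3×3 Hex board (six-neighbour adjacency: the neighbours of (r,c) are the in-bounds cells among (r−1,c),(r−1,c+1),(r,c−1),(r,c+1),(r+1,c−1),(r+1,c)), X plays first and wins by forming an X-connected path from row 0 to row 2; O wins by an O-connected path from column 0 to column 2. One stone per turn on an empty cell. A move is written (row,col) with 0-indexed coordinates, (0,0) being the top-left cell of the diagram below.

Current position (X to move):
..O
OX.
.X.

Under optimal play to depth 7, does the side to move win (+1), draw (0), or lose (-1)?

value(..O/OX./.X., X) = +1

ply 1, X at ..O/OX./.X. | (0,0)=-1→X.O/OX./.X.; (0,1)=+1→.XO/OX./.X.*; (1,2)=-1→..O/OXX/.X.; (2,0)=-1→..O/OX./XX.; (2,2)=-1→..O/OX./.XX
ply 2: .XO/OX./.X. is terminal -1 (O); from ..O/OX./.X. depth 7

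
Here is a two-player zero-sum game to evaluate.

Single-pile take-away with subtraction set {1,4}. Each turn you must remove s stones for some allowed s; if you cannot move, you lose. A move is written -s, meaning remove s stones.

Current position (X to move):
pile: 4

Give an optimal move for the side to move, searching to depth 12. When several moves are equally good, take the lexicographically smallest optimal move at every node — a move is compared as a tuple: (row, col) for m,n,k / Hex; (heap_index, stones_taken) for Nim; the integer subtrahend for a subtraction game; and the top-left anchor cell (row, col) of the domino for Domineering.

X's best at [4]: -4

[4] X move#1: -1:-1/3, -4:+1/0*
[0] end (terminal -1, O#2); searched 4 to 12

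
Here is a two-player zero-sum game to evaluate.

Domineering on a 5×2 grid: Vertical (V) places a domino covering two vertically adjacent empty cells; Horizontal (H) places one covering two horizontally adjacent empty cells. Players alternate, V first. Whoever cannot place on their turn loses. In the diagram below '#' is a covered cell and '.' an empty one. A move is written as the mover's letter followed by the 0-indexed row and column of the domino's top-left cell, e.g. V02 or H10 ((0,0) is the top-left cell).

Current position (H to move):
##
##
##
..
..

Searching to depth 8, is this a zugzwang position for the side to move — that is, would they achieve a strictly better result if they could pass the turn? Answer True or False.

zugzwang(##/##/##/../.., H) = False

ply 1, H at ##/##/##/../.. | H30=+1→##/##/##/##/..*; H40=+1→##/##/##/../##
ply 2: ##/##/##/##/.. is terminal -1 (V); from ##/##/##/../.. depth 8
suppose H passes — search the same position with V to move:
pass> ply 1, V at ##/##/##/../.. | V30=+1→##/##/##/#./#.*; V31=+1→##/##/##/.#/.#
pass> ply 2: ##/##/##/#./#. is terminal -1 (H); from ##/##/##/../.. depth 8
for H: play +1, pass -1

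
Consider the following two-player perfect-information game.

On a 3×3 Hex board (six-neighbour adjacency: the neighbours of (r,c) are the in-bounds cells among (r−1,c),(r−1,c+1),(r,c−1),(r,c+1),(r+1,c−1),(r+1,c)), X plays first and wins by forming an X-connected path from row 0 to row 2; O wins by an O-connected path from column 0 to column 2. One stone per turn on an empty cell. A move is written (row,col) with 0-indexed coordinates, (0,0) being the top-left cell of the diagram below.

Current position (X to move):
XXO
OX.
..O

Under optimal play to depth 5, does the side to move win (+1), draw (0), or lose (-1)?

ply 1, X at XXO/OX./..O | (1,2)=+1→XXO/OXX/..O*; (2,0)=+1→XXO/OX./X.O; (2,1)=+1→XXO/OX./.XO
ply 2, O at XXO/OXX/..O | (2,0)=-1→XXO/OXX/O.O*; (2,1)=-1→XXO/OXX/.OO
ply 3, X at XXO/OXX/O.O | (2,1)=+1→XXO/OXX/OXO*
ply 4: XXO/OXX/OXO is terminal -1 (O); from XXO/OX./..O depth 5

value(XXO/OX./..O, X) = +1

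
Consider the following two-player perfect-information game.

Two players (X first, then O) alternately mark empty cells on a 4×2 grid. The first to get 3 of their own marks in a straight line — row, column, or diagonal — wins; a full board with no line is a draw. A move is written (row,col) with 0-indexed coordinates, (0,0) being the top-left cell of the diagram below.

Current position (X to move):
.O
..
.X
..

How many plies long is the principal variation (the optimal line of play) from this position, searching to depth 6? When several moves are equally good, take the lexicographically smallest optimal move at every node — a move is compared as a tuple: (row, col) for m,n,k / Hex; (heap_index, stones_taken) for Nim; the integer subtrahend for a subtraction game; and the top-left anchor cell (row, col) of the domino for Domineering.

p1 X@[.O/../.X/..]: (0,0)[XO/../.X/..]+0* (1,0)[.O/X./.X/..]+0 (1,1)[.O/.X/.X/..]+0 (2,0)[.O/../XX/..]+0 (3,0)[.O/../.X/X.]+0 (3,1)[.O/../.X/.X]+0
p2 O@[XO/../.X/..]: (1,0)[XO/O./.X/..]+0* (1,1)[XO/.O/.X/..]+0 (2,0)[XO/../OX/..]+0 (3,0)[XO/../.X/O.]+0 (3,1)[XO/../.X/.O]+0
p3 X@[XO/O./.X/..]: (1,1)[XO/OX/.X/..]+0* (2,0)[XO/O./XX/..]+0 (3,0)[XO/O./.X/X.]+0 (3,1)[XO/O./.X/.X]+0
p4 O@[XO/OX/.X/..]: (2,0)[XO/OX/OX/..]-1 (3,0)[XO/OX/.X/O.]-1 (3,1)[XO/OX/.X/.O]+0*
p5 X@[XO/OX/.X/.O]: (2,0)[XO/OX/XX/.O]+0* (3,0)[XO/OX/.X/XO]+0
p6 O@[XO/OX/XX/.O]: (3,0)[XO/OX/XX/OO]+0*
p7 X@[XO/OX/XX/OO] terminal +0; root [.O/../.X/..] d6

PV length from [.O/../.X/..]: 6 plies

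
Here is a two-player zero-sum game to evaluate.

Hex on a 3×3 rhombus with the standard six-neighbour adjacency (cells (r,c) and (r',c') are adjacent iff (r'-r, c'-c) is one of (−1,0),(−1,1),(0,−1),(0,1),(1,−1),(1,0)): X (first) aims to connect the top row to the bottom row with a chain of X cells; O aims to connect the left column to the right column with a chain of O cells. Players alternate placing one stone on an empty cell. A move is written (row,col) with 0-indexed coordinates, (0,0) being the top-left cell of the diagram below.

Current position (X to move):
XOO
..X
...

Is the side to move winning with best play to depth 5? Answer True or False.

[XOO/..X/...] X move#1: (1,0):+1/XOO/X.X/...*, (1,1):-1/XOO/.XX/..., (2,0):-1/XOO/..X/X.., (2,1):-1/XOO/..X/.X., (2,2):-1/XOO/..X/..X
[XOO/X.X/...] O move#2: (1,1):-1/XOO/XOX/...*, (2,0):-1/XOO/X.X/O.., (2,1):-1/XOO/X.X/.O., (2,2):-1/XOO/X.X/..O
[XOO/XOX/...] X move#3: (2,0):+1/XOO/XOX/X..*, (2,1):-1/XOO/XOX/.X., (2,2):-1/XOO/XOX/..X
[XOO/XOX/X..] end (terminal -1, O#4); searched XOO/..X/... to 5

X winning at [XOO/..X/...]: True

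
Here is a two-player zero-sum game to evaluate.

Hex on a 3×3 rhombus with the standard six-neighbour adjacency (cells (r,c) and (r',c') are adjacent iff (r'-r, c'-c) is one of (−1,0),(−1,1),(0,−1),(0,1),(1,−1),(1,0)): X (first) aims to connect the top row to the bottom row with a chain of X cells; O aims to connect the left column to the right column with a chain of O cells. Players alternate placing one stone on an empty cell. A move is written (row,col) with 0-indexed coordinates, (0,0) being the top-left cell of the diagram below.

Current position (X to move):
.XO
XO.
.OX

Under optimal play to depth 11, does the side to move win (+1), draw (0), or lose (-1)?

value(.XO/XO./.OX, X) = +1

p1 X@[.XO/XO./.OX]: (0,0)[XXO/XO./.OX]-1 (1,2)[.XO/XOX/.OX]-1 (2,0)[.XO/XO./XOX]+1*
p2 O@[.XO/XO./XOX] terminal -1; root [.XO/XO./.OX] d11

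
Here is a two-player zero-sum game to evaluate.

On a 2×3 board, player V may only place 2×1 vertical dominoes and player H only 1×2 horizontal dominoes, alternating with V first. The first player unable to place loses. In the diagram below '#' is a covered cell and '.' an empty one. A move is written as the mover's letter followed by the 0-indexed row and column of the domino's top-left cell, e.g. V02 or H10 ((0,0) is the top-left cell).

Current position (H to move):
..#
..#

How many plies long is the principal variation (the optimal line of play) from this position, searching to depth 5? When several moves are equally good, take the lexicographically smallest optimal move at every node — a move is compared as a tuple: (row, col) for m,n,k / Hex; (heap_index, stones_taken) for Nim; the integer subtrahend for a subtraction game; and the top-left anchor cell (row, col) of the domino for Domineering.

PV length from [..#/..#]: 1 ply

p1 H@[..#/..#]: H00[###/..#]+1* H10[..#/###]+1
p2 V@[###/..#] terminal -1; root [..#/..#] d5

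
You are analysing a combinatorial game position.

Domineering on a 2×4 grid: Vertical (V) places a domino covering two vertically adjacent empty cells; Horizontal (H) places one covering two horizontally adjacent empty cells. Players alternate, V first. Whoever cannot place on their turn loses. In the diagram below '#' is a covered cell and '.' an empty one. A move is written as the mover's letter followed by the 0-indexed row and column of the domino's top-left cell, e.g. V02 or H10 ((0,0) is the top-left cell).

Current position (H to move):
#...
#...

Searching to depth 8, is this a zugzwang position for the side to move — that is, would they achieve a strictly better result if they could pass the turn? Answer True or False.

zugzwang(#.../#..., H) = False

ply 1, H at #.../#... | H01=+1→###./#...*; H02=+1→#.##/#...; H11=+1→#.../###.; H12=+1→#.../#.##
ply 2, V at ###./#... | V03=-1→####/#..#*
ply 3, H at ####/#..# | H11=+1→####/####*
ply 4: ####/#### is terminal -1 (V); from #.../#... depth 8
if H skipped the turn, V would face:
~ ply 1, V at #.../#... | V01=-1→##../##..; V02=+1→#.#./#.#.*; V03=-1→#..#/#..#
~ ply 2: #.#./#.#. is terminal -1 (H); from #.../#... depth 8
compare (H): move=+1 vs pass=-1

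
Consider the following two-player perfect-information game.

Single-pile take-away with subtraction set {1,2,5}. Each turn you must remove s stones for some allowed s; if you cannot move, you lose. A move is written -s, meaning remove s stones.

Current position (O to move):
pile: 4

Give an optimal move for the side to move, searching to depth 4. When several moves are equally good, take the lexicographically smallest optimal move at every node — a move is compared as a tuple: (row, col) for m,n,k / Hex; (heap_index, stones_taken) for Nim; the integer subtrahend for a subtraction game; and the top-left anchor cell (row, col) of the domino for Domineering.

[4] O move#1: -1:+1/3*, -2:-1/2
[3] X move#2: -1:-1/2*, -2:-1/1
[2] O move#3: -1:-1/1, -2:+1/0*
[0] end (terminal -1, X#4); searched 4 to 4

O's best at [4]: -1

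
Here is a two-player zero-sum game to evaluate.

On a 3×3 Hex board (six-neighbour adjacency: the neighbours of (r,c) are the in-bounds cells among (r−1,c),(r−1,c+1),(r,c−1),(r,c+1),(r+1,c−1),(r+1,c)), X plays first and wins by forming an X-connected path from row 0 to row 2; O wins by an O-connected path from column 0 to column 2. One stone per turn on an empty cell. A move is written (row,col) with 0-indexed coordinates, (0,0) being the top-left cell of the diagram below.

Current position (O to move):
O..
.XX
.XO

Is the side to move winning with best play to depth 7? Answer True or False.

O winning at [O../.XX/.XO]: False

[O../.XX/.XO] O move#1: (0,1):-1/OO./.XX/.XO*, (0,2):-1/O.O/.XX/.XO, (1,0):-1/O../OXX/.XO, (2,0):-1/O../.XX/OXO
[OO./.XX/.XO] X move#2: (0,2):+1/OOX/.XX/.XO*, (1,0):-1/OO./XXX/.XO, (2,0):-1/OO./.XX/XXO
[OOX/.XX/.XO] end (terminal -1, O#3); searched O../.XX/.XO to 7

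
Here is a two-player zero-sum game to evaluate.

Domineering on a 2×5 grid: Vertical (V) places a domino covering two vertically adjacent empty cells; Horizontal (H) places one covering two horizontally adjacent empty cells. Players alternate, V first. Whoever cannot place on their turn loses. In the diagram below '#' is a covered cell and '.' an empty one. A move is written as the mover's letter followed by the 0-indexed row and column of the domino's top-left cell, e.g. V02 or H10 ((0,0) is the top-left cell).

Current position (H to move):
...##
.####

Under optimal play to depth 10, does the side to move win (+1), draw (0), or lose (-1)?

p1 H@[...##/.####]: H00[##.##/.####]+1* H01[.####/.####]-1
p2 V@[##.##/.####] terminal -1; root [...##/.####] d10

value(...##/.####, H) = +1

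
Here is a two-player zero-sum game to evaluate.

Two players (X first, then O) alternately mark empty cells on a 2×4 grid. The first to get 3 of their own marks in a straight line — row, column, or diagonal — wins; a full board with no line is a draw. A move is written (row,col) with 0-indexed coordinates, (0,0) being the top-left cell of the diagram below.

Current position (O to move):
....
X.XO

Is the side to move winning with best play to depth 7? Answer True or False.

[..../X.XO] O move#1: (0,0):-1/O.../X.XO, (0,1):-1/.O../X.XO, (0,2):-1/..O./X.XO, (0,3):-1/...O/X.XO, (1,1):+0/..../XOXO*
[..../XOXO] X move#2: (0,0):+0/X.../XOXO*, (0,1):+0/.X../XOXO, (0,2):+0/..X./XOXO, (0,3):+0/...X/XOXO
[X.../XOXO] O move#3: (0,1):+0/XO../XOXO*, (0,2):+0/X.O./XOXO, (0,3):+0/X..O/XOXO
[XO../XOXO] X move#4: (0,2):+0/XOX./XOXO*, (0,3):+0/XO.X/XOXO
[XOX./XOXO] O move#5: (0,3):+0/XOXO/XOXO*
[XOXO/XOXO] end (terminal +0, X#6); searched ..../X.XO to 7

O winning at [..../X.XO]: False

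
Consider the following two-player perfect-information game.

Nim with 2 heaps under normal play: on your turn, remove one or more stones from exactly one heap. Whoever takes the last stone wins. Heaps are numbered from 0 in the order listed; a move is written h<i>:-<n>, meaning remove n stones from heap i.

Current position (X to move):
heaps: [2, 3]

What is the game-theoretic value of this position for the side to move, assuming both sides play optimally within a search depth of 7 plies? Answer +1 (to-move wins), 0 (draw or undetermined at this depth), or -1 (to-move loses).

value((2,3), X) = +1

[(2,3)] X move#1: h0:-1:-1/(1,3), h0:-2:-1/(0,3), h1:-1:+1/(2,2)*, h1:-2:-1/(2,1), h1:-3:-1/(2,0)
[(2,2)] O move#2: h0:-1:-1/(1,2)*, h0:-2:-1/(0,2), h1:-1:-1/(2,1), h1:-2:-1/(2,0)
[(1,2)] X move#3: h0:-1:-1/(0,2), h1:-1:+1/(1,1)*, h1:-2:-1/(1,0)
[(1,1)] O move#4: h0:-1:-1/(0,1)*, h1:-1:-1/(1,0)
[(0,1)] X move#5: h1:-1:+1/(0,0)*
[(0,0)] end (terminal -1, O#6); searched (2,3) to 7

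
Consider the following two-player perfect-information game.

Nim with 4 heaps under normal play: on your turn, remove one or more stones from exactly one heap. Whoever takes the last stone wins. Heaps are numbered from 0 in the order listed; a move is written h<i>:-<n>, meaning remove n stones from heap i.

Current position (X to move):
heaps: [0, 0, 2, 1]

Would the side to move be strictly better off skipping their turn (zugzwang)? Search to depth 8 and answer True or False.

zugzwang((0,0,2,1), X) = False

ply 1, X at (0,0,2,1) | h2:-1=+1→(0,0,1,1)*; h2:-2=-1→(0,0,0,1); h3:-1=-1→(0,0,2,0)
ply 2, O at (0,0,1,1) | h2:-1=-1→(0,0,0,1)*; h3:-1=-1→(0,0,1,0)
ply 3, X at (0,0,0,1) | h3:-1=+1→(0,0,0,0)*
ply 4: (0,0,0,0) is terminal -1 (O); from (0,0,2,1) depth 8
pass branch (O moves first from the same position):
  | ply 1, O at (0,0,2,1) | h2:-1=+1→(0,0,1,1)*; h2:-2=-1→(0,0,0,1); h3:-1=-1→(0,0,2,0)
  | ply 2, X at (0,0,1,1) | h2:-1=-1→(0,0,0,1)*; h3:-1=-1→(0,0,1,0)
  | ply 3, O at (0,0,0,1) | h3:-1=+1→(0,0,0,0)*
  | ply 4: (0,0,0,0) is terminal -1 (X); from (0,0,2,1) depth 8
X moving scores +1; X passing scores -1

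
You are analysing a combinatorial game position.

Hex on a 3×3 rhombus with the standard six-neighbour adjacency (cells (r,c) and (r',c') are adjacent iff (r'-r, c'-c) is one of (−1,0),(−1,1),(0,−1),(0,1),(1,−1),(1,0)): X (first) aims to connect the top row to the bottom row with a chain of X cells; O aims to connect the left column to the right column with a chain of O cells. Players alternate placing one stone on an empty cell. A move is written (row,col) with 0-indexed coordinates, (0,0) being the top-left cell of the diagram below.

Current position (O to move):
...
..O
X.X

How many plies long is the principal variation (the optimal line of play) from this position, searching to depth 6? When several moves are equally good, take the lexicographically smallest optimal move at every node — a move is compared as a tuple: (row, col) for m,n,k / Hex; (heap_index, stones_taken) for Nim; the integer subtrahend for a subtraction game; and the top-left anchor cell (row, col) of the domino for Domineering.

[.../..O/X.X] O move#1: (0,0):-1/O../..O/X.X, (0,1):+1/.O./..O/X.X*, (0,2):-1/..O/..O/X.X, (1,0):-1/.../O.O/X.X, (1,1):-1/.../.OO/X.X, (2,1):-1/.../..O/XOX
[.O./..O/X.X] X move#2: (0,0):-1/XO./..O/X.X*, (0,2):-1/.OX/..O/X.X, (1,0):-1/.O./X.O/X.X, (1,1):-1/.O./.XO/X.X, (2,1):-1/.O./..O/XXX
[XO./..O/X.X] O move#3: (0,2):-1/XOO/..O/X.X, (1,0):+1/XO./O.O/X.X*, (1,1):-1/XO./.OO/X.X, (2,1):-1/XO./..O/XOX
[XO./O.O/X.X] X move#4: (0,2):-1/XOX/O.O/X.X*, (1,1):-1/XO./OXO/X.X, (2,1):-1/XO./O.O/XXX
[XOX/O.O/X.X] O move#5: (1,1):+1/XOX/OOO/X.X*, (2,1):-1/XOX/O.O/XOX
[XOX/OOO/X.X] end (terminal -1, X#6); searched .../..O/X.X to 6

PV length from [.../..O/X.X]: 5 plies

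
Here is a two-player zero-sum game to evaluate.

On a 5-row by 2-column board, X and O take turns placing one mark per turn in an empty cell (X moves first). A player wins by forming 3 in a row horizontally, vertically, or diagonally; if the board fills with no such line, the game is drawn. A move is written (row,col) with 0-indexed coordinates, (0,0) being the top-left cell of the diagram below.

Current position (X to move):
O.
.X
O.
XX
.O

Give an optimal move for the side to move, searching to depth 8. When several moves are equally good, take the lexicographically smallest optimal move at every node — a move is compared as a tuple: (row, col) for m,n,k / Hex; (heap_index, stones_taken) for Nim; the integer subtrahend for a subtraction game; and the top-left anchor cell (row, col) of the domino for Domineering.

ply 1, X at O./.X/O./XX/.O | (0,1)=-1→OX/.X/O./XX/.O; (1,0)=+0→O./XX/O./XX/.O; (2,1)=+1→O./.X/OX/XX/.O*; (4,0)=-1→O./.X/O./XX/XO
ply 2: O./.X/OX/XX/.O is terminal -1 (O); from O./.X/O./XX/.O depth 8

X's best at [O./.X/O./XX/.O]: (2,1)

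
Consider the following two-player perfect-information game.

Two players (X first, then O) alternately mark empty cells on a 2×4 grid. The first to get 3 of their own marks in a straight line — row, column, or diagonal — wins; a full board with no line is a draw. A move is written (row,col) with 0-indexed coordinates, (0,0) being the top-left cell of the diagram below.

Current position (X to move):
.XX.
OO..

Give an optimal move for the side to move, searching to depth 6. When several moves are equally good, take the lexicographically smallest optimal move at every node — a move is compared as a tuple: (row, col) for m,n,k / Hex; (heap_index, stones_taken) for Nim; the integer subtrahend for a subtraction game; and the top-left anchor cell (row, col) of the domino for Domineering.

X's best at [.XX./OO..]: (0,0)

ply 1, X at .XX./OO.. | (0,0)=+1→XXX./OO..*; (0,3)=+1→.XXX/OO..; (1,2)=+1→.XX./OOX.; (1,3)=-1→.XX./OO.X
ply 2: XXX./OO.. is terminal -1 (O); from .XX./OO.. depth 6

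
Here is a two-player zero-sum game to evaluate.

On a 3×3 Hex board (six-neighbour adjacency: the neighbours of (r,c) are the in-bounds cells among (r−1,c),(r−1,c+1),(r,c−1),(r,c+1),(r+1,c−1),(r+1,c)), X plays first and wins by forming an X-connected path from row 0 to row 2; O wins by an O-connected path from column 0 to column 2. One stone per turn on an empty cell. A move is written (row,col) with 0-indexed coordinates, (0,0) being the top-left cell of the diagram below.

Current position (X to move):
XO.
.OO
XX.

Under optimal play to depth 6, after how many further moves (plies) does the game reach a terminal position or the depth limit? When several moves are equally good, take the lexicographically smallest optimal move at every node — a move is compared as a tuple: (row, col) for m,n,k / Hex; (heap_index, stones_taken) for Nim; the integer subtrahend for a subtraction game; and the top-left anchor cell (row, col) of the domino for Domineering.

p1 X@[XO./.OO/XX.]: (0,2)[XOX/.OO/XX.]-1 (1,0)[XO./XOO/XX.]+1* (2,2)[XO./.OO/XXX]-1
p2 O@[XO./XOO/XX.] terminal -1; root [XO./.OO/XX.] d6

PV length from [XO./.OO/XX.]: 1 ply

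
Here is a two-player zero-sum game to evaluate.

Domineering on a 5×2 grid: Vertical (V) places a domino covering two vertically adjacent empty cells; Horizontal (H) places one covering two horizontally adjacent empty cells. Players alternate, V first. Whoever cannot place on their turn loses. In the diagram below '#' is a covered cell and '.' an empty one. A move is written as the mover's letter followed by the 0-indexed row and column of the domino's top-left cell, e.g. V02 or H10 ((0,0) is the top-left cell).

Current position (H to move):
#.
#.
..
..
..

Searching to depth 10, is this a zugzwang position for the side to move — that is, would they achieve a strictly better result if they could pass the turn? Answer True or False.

zugzwang(#./#./../../.., H) = False

p1 H@[#./#./../../..]: H20[#./#./##/../..]-1 H30[#./#./../##/..]+1* H40[#./#./../../##]-1
p2 V@[#./#./../##/..]: V01[##/##/../##/..]-1* V11[#./##/.#/##/..]-1
p3 H@[##/##/../##/..]: H20[##/##/##/##/..]+1* H40[##/##/../##/##]+1
p4 V@[##/##/##/##/..] terminal -1; root [#./#./../../..] d10
if H skipped the turn, V would face:
~ p1 V@[#./#./../../..]: V01[##/##/../../..]-1 V11[#./##/.#/../..]-1 V20[#./#./#./#./..]+1* V21[#./#./.#/.#/..]+1 V30[#./#./../#./#.]+1 V31[#./#./../.#/.#]+1
~ p2 H@[#./#./#./#./..]: H40[#./#./#./#./##]-1*
~ p3 V@[#./#./#./#./##]: V01[##/##/#./#./##]+1* V11[#./##/##/#./##]+1 V21[#./#./##/##/##]+1
~ p4 H@[##/##/#./#./##] terminal -1; root [#./#./../../..] d10
compare (H): move=+1 vs pass=-1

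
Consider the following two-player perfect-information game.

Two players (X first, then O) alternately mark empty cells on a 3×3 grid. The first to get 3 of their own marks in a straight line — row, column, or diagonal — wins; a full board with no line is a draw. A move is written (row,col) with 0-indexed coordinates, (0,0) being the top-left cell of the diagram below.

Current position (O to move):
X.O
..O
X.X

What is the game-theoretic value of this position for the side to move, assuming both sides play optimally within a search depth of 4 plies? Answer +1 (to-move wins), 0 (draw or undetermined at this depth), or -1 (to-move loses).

value(X.O/..O/X.X, O) = -1

[X.O/..O/X.X] O move#1: (0,1):-1/XOO/..O/X.X*, (1,0):-1/X.O/O.O/X.X, (1,1):-1/X.O/.OO/X.X, (2,1):-1/X.O/..O/XOX
[XOO/..O/X.X] X move#2: (1,0):+1/XOO/X.O/X.X*, (1,1):+1/XOO/.XO/X.X, (2,1):+1/XOO/..O/XXX
[XOO/X.O/X.X] end (terminal -1, O#3); searched X.O/..O/X.X to 4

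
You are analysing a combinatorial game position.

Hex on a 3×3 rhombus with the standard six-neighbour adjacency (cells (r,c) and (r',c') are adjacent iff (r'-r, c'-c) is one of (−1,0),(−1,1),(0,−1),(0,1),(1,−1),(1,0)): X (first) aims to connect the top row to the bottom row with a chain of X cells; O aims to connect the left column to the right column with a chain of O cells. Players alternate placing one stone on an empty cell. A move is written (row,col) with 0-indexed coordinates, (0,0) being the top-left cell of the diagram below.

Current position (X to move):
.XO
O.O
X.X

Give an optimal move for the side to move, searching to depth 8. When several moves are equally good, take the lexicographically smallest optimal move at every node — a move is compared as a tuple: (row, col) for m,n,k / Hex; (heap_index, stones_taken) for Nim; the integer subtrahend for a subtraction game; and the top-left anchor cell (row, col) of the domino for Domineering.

ply 1, X at .XO/O.O/X.X | (0,0)=-1→XXO/O.O/X.X; (1,1)=+1→.XO/OXO/X.X*; (2,1)=-1→.XO/O.O/XXX
ply 2: .XO/OXO/X.X is terminal -1 (O); from .XO/O.O/X.X depth 8

X's best at [.XO/O.O/X.X]: (1,1)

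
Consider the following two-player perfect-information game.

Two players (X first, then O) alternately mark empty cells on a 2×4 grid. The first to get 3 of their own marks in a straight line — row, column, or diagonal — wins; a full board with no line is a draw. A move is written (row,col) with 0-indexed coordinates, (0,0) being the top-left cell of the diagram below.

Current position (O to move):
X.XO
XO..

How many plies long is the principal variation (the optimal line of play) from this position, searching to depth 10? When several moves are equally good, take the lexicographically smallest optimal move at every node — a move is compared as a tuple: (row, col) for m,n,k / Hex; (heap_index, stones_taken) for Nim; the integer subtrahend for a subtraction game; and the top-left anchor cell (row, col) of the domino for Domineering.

PV length from [X.XO/XO..]: 3 plies

ply 1, O at X.XO/XO.. | (0,1)=+0→XOXO/XO..*; (1,2)=-1→X.XO/XOO.; (1,3)=-1→X.XO/XO.O
ply 2, X at XOXO/XO.. | (1,2)=+0→XOXO/XOX.*; (1,3)=+0→XOXO/XO.X
ply 3, O at XOXO/XOX. | (1,3)=+0→XOXO/XOXO*
ply 4: XOXO/XOXO is terminal +0 (X); from X.XO/XO.. depth 10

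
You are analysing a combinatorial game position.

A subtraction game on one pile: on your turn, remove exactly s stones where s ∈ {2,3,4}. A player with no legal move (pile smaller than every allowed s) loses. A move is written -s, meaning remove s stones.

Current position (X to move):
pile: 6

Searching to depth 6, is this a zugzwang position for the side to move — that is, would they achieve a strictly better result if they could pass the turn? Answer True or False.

zugzwang(6, X) = True

p1 X@[6]: -2[4]-1* -3[3]-1 -4[2]-1
p2 O@[4]: -2[2]-1 -3[1]+1* -4[0]+1
p3 X@[1] terminal -1; root [6] d6
suppose X passes — search the same position with O to move:
pass> p1 O@[6]: -2[4]-1* -3[3]-1 -4[2]-1
pass> p2 X@[4]: -2[2]-1 -3[1]+1* -4[0]+1
pass> p3 O@[1] terminal -1; root [6] d6
for X: play -1, pass +1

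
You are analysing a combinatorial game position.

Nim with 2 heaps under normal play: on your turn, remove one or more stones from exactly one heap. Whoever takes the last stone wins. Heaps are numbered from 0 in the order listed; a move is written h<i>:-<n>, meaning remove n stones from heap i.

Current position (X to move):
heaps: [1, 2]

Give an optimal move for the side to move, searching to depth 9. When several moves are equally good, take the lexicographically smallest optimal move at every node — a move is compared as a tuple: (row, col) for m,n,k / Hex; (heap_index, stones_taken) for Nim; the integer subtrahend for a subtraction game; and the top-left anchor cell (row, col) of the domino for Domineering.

X's best at [(1,2)]: h1:-1

[(1,2)] X move#1: h0:-1:-1/(0,2), h1:-1:+1/(1,1)*, h1:-2:-1/(1,0)
[(1,1)] O move#2: h0:-1:-1/(0,1)*, h1:-1:-1/(1,0)
[(0,1)] X move#3: h1:-1:+1/(0,0)*
[(0,0)] end (terminal -1, O#4); searched (1,2) to 9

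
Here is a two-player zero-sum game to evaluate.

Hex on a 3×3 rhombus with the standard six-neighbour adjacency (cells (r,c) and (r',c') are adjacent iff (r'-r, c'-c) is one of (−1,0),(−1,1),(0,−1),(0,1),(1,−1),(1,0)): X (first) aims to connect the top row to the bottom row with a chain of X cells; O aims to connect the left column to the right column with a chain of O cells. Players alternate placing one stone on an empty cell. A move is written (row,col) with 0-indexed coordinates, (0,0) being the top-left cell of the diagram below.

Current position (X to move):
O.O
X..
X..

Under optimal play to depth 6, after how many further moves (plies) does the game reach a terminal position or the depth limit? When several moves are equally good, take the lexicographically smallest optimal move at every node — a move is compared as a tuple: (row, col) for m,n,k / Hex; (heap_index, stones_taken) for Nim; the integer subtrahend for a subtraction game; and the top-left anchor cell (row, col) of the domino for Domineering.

PV length from [O.O/X../X..]: 1 ply

[O.O/X../X..] X move#1: (0,1):+1/OXO/X../X..*, (1,1):-1/O.O/XX./X.., (1,2):-1/O.O/X.X/X.., (2,1):-1/O.O/X../XX., (2,2):-1/O.O/X../X.X
[OXO/X../X..] end (terminal -1, O#2); searched O.O/X../X.. to 6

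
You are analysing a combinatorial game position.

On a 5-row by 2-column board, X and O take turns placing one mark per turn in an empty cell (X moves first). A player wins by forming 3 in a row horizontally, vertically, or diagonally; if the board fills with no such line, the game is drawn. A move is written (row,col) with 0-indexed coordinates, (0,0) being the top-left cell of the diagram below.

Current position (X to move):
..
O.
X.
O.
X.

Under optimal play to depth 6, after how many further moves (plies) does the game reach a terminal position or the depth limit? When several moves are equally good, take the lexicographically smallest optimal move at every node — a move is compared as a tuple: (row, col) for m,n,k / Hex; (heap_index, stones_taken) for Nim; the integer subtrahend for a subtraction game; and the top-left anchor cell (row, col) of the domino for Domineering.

PV length from [../O./X./O./X.]: 6 plies

p1 X@[../O./X./O./X.]: (0,0)[X./O./X./O./X.]+0* (0,1)[.X/O./X./O./X.]+0 (1,1)[../OX/X./O./X.]+0 (2,1)[../O./XX/O./X.]+0 (3,1)[../O./X./OX/X.]+0 (4,1)[../O./X./O./XX]+0
p2 O@[X./O./X./O./X.]: (0,1)[XO/O./X./O./X.]+0* (1,1)[X./OO/X./O./X.]+0 (2,1)[X./O./XO/O./X.]+0 (3,1)[X./O./X./OO/X.]+0 (4,1)[X./O./X./O./XO]+0
p3 X@[XO/O./X./O./X.]: (1,1)[XO/OX/X./O./X.]+0* (2,1)[XO/O./XX/O./X.]+0 (3,1)[XO/O./X./OX/X.]+0 (4,1)[XO/O./X./O./XX]+0
p4 O@[XO/OX/X./O./X.]: (2,1)[XO/OX/XO/O./X.]+0* (3,1)[XO/OX/X./OO/X.]+0 (4,1)[XO/OX/X./O./XO]+0
p5 X@[XO/OX/XO/O./X.]: (3,1)[XO/OX/XO/OX/X.]+0* (4,1)[XO/OX/XO/O./XX]+0
p6 O@[XO/OX/XO/OX/X.]: (4,1)[XO/OX/XO/OX/XO]+0*
p7 X@[XO/OX/XO/OX/XO] terminal +0; root [../O./X./O./X.] d6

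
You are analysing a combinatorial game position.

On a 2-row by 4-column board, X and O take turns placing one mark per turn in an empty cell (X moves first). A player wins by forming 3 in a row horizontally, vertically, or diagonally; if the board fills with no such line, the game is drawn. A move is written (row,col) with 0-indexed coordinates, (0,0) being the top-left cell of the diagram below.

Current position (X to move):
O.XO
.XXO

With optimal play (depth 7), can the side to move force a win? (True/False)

X winning at [O.XO/.XXO]: True

p1 X@[O.XO/.XXO]: (0,1)[OXXO/.XXO]+0 (1,0)[O.XO/XXXO]+1*
p2 O@[O.XO/XXXO] terminal -1; root [O.XO/.XXO] d7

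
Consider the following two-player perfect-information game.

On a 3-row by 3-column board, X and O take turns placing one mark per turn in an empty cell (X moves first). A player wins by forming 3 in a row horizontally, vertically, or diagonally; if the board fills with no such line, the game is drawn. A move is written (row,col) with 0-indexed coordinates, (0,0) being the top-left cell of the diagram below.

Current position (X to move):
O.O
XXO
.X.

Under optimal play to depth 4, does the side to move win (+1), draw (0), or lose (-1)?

ply 1, X at O.O/XXO/.X. | (0,1)=+1→OXO/XXO/.X.*; (2,0)=-1→O.O/XXO/XX.; (2,2)=-1→O.O/XXO/.XX
ply 2: OXO/XXO/.X. is terminal -1 (O); from O.O/XXO/.X. depth 4

value(O.O/XXO/.X., X) = +1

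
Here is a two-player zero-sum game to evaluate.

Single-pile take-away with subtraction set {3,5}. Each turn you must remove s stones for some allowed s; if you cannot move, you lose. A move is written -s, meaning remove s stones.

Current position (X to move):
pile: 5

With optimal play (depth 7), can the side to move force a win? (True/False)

X winning at [5]: True

ply 1, X at 5 | -3=+1→2*; -5=+1→0
ply 2: 2 is terminal -1 (O); from 5 depth 7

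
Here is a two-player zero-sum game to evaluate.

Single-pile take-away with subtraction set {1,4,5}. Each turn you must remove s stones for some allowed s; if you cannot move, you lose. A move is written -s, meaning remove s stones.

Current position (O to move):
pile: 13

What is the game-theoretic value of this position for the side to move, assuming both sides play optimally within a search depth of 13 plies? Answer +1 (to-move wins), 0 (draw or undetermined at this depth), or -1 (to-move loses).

p1 O@[13]: -1[12]-1 -4[9]-1 -5[8]+1*
p2 X@[8]: -1[7]-1* -4[4]-1 -5[3]-1
p3 O@[7]: -1[6]-1 -4[3]-1 -5[2]+1*
p4 X@[2]: -1[1]-1*
p5 O@[1]: -1[0]+1*
p6 X@[0] terminal -1; root [13] d13

value(13, O) = +1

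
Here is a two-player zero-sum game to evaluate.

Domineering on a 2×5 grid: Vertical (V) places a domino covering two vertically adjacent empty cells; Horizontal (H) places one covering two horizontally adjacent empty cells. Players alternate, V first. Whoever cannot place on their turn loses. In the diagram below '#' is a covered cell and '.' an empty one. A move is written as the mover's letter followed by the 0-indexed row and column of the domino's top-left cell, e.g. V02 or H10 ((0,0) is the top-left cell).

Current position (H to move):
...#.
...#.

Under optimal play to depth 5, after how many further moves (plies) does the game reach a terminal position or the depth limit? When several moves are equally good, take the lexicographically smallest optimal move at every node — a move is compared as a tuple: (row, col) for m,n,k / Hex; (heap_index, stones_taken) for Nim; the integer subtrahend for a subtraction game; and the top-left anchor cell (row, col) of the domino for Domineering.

PV length from [...#./...#.]: 4 plies

ply 1, H at ...#./...#. | H00=-1→##.#./...#.*; H01=-1→.###./...#.; H10=-1→...#./##.#.; H11=-1→...#./.###.
ply 2, V at ##.#./...#. | V02=+1→####./..##.*; V04=-1→##.##/...##
ply 3, H at ####./..##. | H10=-1→####./####.*
ply 4, V at ####./####. | V04=+1→#####/#####*
ply 5: #####/##### is terminal -1 (H); from ...#./...#. depth 5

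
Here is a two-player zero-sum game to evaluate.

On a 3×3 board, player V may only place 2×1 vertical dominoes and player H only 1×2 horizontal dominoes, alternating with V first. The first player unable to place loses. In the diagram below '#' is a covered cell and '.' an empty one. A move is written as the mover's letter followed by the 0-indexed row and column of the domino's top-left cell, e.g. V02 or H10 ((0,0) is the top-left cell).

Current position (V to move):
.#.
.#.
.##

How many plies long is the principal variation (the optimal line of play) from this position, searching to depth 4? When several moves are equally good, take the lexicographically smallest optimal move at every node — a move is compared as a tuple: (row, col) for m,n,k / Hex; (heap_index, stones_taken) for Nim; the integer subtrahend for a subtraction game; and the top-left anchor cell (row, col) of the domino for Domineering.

p1 V@[.#./.#./.##]: V00[##./##./.##]+1* V02[.##/.##/.##]+1 V10[.#./##./###]+1
p2 H@[##./##./.##] terminal -1; root [.#./.#./.##] d4

PV length from [.#./.#./.##]: 1 ply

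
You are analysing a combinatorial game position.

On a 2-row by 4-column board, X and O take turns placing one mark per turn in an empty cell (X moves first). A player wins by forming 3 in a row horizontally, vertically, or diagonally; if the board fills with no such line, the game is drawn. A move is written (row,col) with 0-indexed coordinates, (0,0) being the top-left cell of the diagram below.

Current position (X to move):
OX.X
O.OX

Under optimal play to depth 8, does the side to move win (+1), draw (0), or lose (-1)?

[OX.X/O.OX] X move#1: (0,2):+1/OXXX/O.OX*, (1,1):+0/OX.X/OXOX
[OXXX/O.OX] end (terminal -1, O#2); searched OX.X/O.OX to 8

value(OX.X/O.OX, X) = +1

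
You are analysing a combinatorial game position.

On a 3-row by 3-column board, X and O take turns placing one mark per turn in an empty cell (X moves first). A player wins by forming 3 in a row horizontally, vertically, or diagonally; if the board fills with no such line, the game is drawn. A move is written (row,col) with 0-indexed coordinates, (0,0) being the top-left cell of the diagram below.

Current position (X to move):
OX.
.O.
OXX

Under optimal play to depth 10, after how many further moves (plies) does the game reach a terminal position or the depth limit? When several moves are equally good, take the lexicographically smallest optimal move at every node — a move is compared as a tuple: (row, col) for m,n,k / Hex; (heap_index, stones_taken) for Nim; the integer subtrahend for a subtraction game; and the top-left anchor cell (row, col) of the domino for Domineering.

[OX./.O./OXX] X move#1: (0,2):-1/OXX/.O./OXX*, (1,0):-1/OX./XO./OXX, (1,2):-1/OX./.OX/OXX
[OXX/.O./OXX] O move#2: (1,0):+1/OXX/OO./OXX*, (1,2):+0/OXX/.OO/OXX
[OXX/OO./OXX] end (terminal -1, X#3); searched OX./.O./OXX to 10

PV length from [OX./.O./OXX]: 2 plies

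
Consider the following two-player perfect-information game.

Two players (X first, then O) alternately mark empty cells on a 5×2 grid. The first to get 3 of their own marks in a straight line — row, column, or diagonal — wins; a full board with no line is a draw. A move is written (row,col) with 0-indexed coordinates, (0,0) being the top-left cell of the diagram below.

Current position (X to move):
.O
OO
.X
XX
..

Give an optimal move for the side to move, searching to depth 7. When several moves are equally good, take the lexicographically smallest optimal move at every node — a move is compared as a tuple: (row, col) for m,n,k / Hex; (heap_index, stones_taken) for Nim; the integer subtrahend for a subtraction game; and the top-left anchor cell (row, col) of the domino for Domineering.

[.O/OO/.X/XX/..] X move#1: (0,0):+0/XO/OO/.X/XX/.., (2,0):+1/.O/OO/XX/XX/..*, (4,0):+1/.O/OO/.X/XX/X., (4,1):+1/.O/OO/.X/XX/.X
[.O/OO/XX/XX/..] O move#2: (0,0):-1/OO/OO/XX/XX/..*, (4,0):-1/.O/OO/XX/XX/O., (4,1):-1/.O/OO/XX/XX/.O
[OO/OO/XX/XX/..] X move#3: (4,0):+1/OO/OO/XX/XX/X.*, (4,1):+1/OO/OO/XX/XX/.X
[OO/OO/XX/XX/X.] end (terminal -1, O#4); searched .O/OO/.X/XX/.. to 7

X's best at [.O/OO/.X/XX/..]: (2,0)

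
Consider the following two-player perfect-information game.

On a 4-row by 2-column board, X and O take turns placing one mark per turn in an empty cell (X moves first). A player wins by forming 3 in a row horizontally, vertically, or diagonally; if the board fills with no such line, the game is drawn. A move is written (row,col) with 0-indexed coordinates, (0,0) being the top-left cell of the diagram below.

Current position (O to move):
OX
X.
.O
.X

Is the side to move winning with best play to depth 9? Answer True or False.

[OX/X./.O/.X] O move#1: (1,1):+0/OX/XO/.O/.X*, (2,0):+0/OX/X./OO/.X, (3,0):+0/OX/X./.O/OX
[OX/XO/.O/.X] X move#2: (2,0):+0/OX/XO/XO/.X*, (3,0):+0/OX/XO/.O/XX
[OX/XO/XO/.X] O move#3: (3,0):+0/OX/XO/XO/OX*
[OX/XO/XO/OX] end (terminal +0, X#4); searched OX/X./.O/.X to 9

O winning at [OX/X./.O/.X]: False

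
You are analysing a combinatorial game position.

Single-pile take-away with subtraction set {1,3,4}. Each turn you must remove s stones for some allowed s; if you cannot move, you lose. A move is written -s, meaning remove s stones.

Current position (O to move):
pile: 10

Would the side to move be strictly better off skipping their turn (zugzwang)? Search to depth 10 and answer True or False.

zugzwang(10, O) = False

[10] O move#1: -1:+1/9*, -3:+1/7, -4:-1/6
[9] X move#2: -1:-1/8*, -3:-1/6, -4:-1/5
[8] O move#3: -1:+1/7*, -3:-1/5, -4:-1/4
[7] X move#4: -1:-1/6*, -3:-1/4, -4:-1/3
[6] O move#5: -1:-1/5, -3:-1/3, -4:+1/2*
[2] X move#6: -1:-1/1*
[1] O move#7: -1:+1/0*
[0] end (terminal -1, X#8); searched 10 to 10
suppose O passes — search the same position with X to move:
pass> [10] X move#1: -1:+1/9*, -3:+1/7, -4:-1/6
pass> [9] O move#2: -1:-1/8*, -3:-1/6, -4:-1/5
pass> [8] X move#3: -1:+1/7*, -3:-1/5, -4:-1/4
pass> [7] O move#4: -1:-1/6*, -3:-1/4, -4:-1/3
pass> [6] X move#5: -1:-1/5, -3:-1/3, -4:+1/2*
pass> [2] O move#6: -1:-1/1*
pass> [1] X move#7: -1:+1/0*
pass> [0] end (terminal -1, O#8); searched 10 to 10
for O: play +1, pass -1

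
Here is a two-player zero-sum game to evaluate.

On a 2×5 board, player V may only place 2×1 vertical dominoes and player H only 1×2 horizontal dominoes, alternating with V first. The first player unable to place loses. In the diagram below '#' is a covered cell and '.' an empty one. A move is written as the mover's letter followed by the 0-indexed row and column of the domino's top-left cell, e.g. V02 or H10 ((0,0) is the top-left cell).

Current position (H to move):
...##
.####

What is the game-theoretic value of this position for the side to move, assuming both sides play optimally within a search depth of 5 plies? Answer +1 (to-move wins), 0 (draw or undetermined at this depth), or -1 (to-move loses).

value(...##/.####, H) = +1

[...##/.####] H move#1: H00:+1/##.##/.####*, H01:-1/.####/.####
[##.##/.####] end (terminal -1, V#2); searched ...##/.#### to 5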